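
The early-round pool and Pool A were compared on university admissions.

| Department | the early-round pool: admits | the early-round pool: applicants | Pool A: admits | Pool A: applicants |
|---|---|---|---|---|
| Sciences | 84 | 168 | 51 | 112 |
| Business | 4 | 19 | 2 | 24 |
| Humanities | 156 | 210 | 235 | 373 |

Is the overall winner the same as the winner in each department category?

Yes

Sciences: the early-round pool 84/168 = 50.0%, Pool A 51/112 = 45.5% → the early-round pool
Business: the early-round pool 4/19 = 21.1%, Pool A 2/24 = 8.3% → the early-round pool
Humanities: the early-round pool 156/210 = 74.3%, Pool A 235/373 = 63.0% → the early-round pool
Overall: the early-round pool 244/397 = 61.5%, Pool A 288/509 = 56.6% → the early-round pool
The early-round pool wins overall and in every department group — no reversal.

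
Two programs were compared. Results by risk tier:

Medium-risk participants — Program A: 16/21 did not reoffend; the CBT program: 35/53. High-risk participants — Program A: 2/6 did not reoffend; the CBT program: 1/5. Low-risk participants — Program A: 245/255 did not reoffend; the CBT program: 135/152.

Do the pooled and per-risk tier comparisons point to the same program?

Medium-risk: Program A 16/21 = 76.2%, the CBT program 35/53 = 66.0% → Program A
High-risk: Program A 2/6 = 33.3%, the CBT program 1/5 = 20.0% → Program A
Low-risk: Program A 245/255 = 96.1%, the CBT program 135/152 = 88.8% → Program A
Overall: Program A 263/282 = 93.3%, the CBT program 171/210 = 81.4% → Program A
Program A wins overall and in every risk group — no reversal.

Yes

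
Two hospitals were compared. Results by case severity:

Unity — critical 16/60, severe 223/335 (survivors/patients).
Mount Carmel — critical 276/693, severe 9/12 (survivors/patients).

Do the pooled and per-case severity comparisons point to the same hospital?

Critical: Unity 16/60 = 26.7%, Mount Carmel 276/693 = 39.8% → Mount Carmel
Severe: Unity 223/335 = 66.6%, Mount Carmel 9/12 = 75.0% → Mount Carmel
Overall: Unity 239/395 = 60.5%, Mount Carmel 285/705 = 40.4% → Unity
Mount Carmel wins each case group but Unity wins overall — the comparison reverses. Mount Carmel's patients skew toward critical, which has a lower base rate.

No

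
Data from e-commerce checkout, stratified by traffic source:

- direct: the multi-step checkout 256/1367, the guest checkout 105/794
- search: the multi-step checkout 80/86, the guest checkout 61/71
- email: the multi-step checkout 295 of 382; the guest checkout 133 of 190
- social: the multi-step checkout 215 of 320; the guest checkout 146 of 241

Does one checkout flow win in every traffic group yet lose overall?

Direct: the multi-step checkout 256/1367 = 18.7%, the guest checkout 105/794 = 13.2% → the multi-step checkout
Search: the multi-step checkout 80/86 = 93.0%, the guest checkout 61/71 = 85.9% → the multi-step checkout
Email: the multi-step checkout 295/382 = 77.2%, the guest checkout 133/190 = 70.0% → the multi-step checkout
Social: the multi-step checkout 215/320 = 67.2%, the guest checkout 146/241 = 60.6% → the multi-step checkout
Overall: the multi-step checkout 846/2155 = 39.3%, the guest checkout 445/1296 = 34.3% → the multi-step checkout
The multi-step checkout wins overall and in every traffic group — no reversal.

No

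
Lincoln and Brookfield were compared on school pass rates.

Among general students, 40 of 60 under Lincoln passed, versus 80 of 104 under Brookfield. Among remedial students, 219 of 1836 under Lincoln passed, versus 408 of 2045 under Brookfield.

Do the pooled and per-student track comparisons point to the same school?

General: Lincoln 40/60 = 66.7%, Brookfield 80/104 = 76.9% → Brookfield
Remedial: Lincoln 219/1836 = 11.9%, Brookfield 408/2045 = 20.0% → Brookfield
Overall: Lincoln 259/1896 = 13.7%, Brookfield 488/2149 = 22.7% → Brookfield
Brookfield wins overall and in every student group — no reversal.

Yes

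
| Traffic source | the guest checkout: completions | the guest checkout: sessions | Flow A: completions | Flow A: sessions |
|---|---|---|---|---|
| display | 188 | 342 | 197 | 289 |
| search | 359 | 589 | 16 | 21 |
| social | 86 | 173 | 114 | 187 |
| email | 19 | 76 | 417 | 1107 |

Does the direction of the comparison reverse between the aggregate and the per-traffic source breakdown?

Yes

Display: the guest checkout 188/342 = 55.0%, Flow A 197/289 = 68.2% → Flow A
Search: the guest checkout 359/589 = 61.0%, Flow A 16/21 = 76.2% → Flow A
Social: the guest checkout 86/173 = 49.7%, Flow A 114/187 = 61.0% → Flow A
Email: the guest checkout 19/76 = 25.0%, Flow A 417/1107 = 37.7% → Flow A
Overall: the guest checkout 652/1180 = 55.3%, Flow A 744/1604 = 46.4% → the guest checkout
Flow A wins each traffic group but the guest checkout wins overall — the comparison reverses. Flow A's sessions skew toward email, which has a lower base rate.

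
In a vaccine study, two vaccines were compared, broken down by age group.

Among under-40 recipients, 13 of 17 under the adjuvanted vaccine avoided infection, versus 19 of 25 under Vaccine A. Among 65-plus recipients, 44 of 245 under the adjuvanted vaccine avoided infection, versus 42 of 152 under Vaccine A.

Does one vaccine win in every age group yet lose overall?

No

Under-40: the adjuvanted vaccine 13/17 = 76.5%, Vaccine A 19/25 = 76.0% → the adjuvanted vaccine
65-plus: the adjuvanted vaccine 44/245 = 18.0%, Vaccine A 42/152 = 27.6% → Vaccine A
Overall: the adjuvanted vaccine 57/262 = 21.8%, Vaccine A 61/177 = 34.5% → Vaccine A
Neither sweeps: the adjuvanted vaccine wins 1 of 2 groups, Vaccine A wins 1. Vaccine A wins overall but not every group — no Simpson reversal.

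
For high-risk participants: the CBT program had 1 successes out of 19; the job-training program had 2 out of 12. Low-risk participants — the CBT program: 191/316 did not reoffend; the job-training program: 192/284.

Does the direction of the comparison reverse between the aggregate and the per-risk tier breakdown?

No

High-risk: the CBT program 1/19 = 5.3%, the job-training program 2/12 = 16.7% → the job-training program
Low-risk: the CBT program 191/316 = 60.4%, the job-training program 192/284 = 67.6% → the job-training program
Overall: the CBT program 192/335 = 57.3%, the job-training program 194/296 = 65.5% → the job-training program
The job-training program wins overall and in every risk group — no reversal.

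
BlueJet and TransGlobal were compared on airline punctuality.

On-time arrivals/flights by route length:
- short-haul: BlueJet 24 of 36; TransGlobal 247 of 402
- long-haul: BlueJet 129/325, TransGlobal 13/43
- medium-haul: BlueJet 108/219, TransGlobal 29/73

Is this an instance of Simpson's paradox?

Yes

Short-haul: BlueJet 24/36 = 66.7%, TransGlobal 247/402 = 61.4% → BlueJet
Long-haul: BlueJet 129/325 = 39.7%, TransGlobal 13/43 = 30.2% → BlueJet
Medium-haul: BlueJet 108/219 = 49.3%, TransGlobal 29/73 = 39.7% → BlueJet
Overall: BlueJet 261/580 = 45.0%, TransGlobal 289/518 = 55.8% → TransGlobal
BlueJet wins each route group but TransGlobal wins overall — the comparison reverses. BlueJet's flights skew toward long-haul, which has a lower base rate.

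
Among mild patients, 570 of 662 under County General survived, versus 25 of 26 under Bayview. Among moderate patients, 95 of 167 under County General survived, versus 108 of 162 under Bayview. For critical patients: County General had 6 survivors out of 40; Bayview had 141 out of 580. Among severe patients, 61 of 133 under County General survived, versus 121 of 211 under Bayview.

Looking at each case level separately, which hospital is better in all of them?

Mild: County General 570/662 = 86.1%, Bayview 25/26 = 96.2% → Bayview
Moderate: County General 95/167 = 56.9%, Bayview 108/162 = 66.7% → Bayview
Critical: County General 6/40 = 15.0%, Bayview 141/580 = 24.3% → Bayview
Severe: County General 61/133 = 45.9%, Bayview 121/211 = 57.3% → Bayview
Bayview has the higher rate in all 4 groups.

Bayview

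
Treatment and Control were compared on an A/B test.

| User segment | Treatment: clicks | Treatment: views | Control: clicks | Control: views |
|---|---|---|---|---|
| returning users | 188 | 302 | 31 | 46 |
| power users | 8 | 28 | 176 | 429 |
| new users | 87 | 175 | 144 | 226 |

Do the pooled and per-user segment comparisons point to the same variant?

Returning users: Treatment 188/302 = 62.3%, Control 31/46 = 67.4% → Control
Power users: Treatment 8/28 = 28.6%, Control 176/429 = 41.0% → Control
New users: Treatment 87/175 = 49.7%, Control 144/226 = 63.7% → Control
Overall: Treatment 283/505 = 56.0%, Control 351/701 = 50.1% → Treatment
Control wins each user group but Treatment wins overall — the comparison reverses. Control's views skew toward power users, which has a lower base rate.

No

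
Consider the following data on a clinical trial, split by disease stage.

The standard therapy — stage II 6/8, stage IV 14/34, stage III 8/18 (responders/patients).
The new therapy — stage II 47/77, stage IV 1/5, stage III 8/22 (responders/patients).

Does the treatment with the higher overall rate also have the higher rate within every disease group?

Stage II: the standard therapy 6/8 = 75.0%, the new therapy 47/77 = 61.0% → the standard therapy
Stage IV: the standard therapy 14/34 = 41.2%, the new therapy 1/5 = 20.0% → the standard therapy
Stage III: the standard therapy 8/18 = 44.4%, the new therapy 8/22 = 36.4% → the standard therapy
Overall: the standard therapy 28/60 = 46.7%, the new therapy 56/104 = 53.8% → the new therapy
The standard therapy wins each disease group but the new therapy wins overall — the comparison reverses. The standard therapy's patients skew toward stage IV, which has a lower base rate.

No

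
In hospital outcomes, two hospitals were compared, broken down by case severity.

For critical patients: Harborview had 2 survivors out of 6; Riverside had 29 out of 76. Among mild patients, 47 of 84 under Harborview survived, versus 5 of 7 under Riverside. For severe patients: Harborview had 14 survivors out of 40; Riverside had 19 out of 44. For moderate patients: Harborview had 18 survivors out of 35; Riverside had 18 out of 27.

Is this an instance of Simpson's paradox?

Critical: Harborview 2/6 = 33.3%, Riverside 29/76 = 38.2% → Riverside
Mild: Harborview 47/84 = 56.0%, Riverside 5/7 = 71.4% → Riverside
Severe: Harborview 14/40 = 35.0%, Riverside 19/44 = 43.2% → Riverside
Moderate: Harborview 18/35 = 51.4%, Riverside 18/27 = 66.7% → Riverside
Overall: Harborview 81/165 = 49.1%, Riverside 71/154 = 46.1% → Harborview
Riverside wins each case group but Harborview wins overall — the comparison reverses. Riverside's patients skew toward critical, which has a lower base rate.

Yes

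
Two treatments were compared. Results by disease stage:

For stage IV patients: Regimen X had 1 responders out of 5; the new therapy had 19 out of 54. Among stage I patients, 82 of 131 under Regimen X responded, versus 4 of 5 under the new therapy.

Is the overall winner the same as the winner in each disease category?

No

Stage IV: Regimen X 1/5 = 20.0%, the new therapy 19/54 = 35.2% → the new therapy
Stage I: Regimen X 82/131 = 62.6%, the new therapy 4/5 = 80.0% → the new therapy
Overall: Regimen X 83/136 = 61.0%, the new therapy 23/59 = 39.0% → Regimen X
The new therapy wins each disease group but Regimen X wins overall — the comparison reverses. The new therapy's patients skew toward stage IV, which has a lower base rate.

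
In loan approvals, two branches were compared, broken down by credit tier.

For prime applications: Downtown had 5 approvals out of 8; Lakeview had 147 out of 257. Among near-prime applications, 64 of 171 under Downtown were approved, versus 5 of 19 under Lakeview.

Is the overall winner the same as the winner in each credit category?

No

Prime: Downtown 5/8 = 62.5%, Lakeview 147/257 = 57.2% → Downtown
Near-prime: Downtown 64/171 = 37.4%, Lakeview 5/19 = 26.3% → Downtown
Overall: Downtown 69/179 = 38.5%, Lakeview 152/276 = 55.1% → Lakeview
Downtown wins each credit group but Lakeview wins overall — the comparison reverses. Downtown's applications skew toward near-prime, which has a lower base rate.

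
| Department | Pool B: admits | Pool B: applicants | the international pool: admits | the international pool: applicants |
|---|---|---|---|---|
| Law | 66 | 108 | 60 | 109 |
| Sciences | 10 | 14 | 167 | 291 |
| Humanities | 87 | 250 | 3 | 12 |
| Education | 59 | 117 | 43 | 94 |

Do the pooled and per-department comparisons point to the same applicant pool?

No

Law: Pool B 66/108 = 61.1%, the international pool 60/109 = 55.0% → Pool B
Sciences: Pool B 10/14 = 71.4%, the international pool 167/291 = 57.4% → Pool B
Humanities: Pool B 87/250 = 34.8%, the international pool 3/12 = 25.0% → Pool B
Education: Pool B 59/117 = 50.4%, the international pool 43/94 = 45.7% → Pool B
Overall: Pool B 222/489 = 45.4%, the international pool 273/506 = 54.0% → the international pool
Pool B wins each department group but the international pool wins overall — the comparison reverses. Pool B's applicants skew toward Humanities, which has a lower base rate.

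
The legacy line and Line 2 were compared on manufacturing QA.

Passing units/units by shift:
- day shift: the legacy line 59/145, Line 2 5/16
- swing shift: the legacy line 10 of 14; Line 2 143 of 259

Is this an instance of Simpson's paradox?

Day shift: the legacy line 59/145 = 40.7%, Line 2 5/16 = 31.2% → the legacy line
Swing shift: the legacy line 10/14 = 71.4%, Line 2 143/259 = 55.2% → the legacy line
Overall: the legacy line 69/159 = 43.4%, Line 2 148/275 = 53.8% → Line 2
The legacy line wins each shift group but Line 2 wins overall — the comparison reverses. The legacy line's units skew toward day shift, which has a lower base rate.

Yes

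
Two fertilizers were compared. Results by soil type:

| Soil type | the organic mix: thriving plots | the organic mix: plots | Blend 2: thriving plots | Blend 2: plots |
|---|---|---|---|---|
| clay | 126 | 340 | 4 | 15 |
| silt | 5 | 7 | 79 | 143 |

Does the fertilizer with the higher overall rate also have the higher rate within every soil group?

Clay: the organic mix 126/340 = 37.1%, Blend 2 4/15 = 26.7% → the organic mix
Silt: the organic mix 5/7 = 71.4%, Blend 2 79/143 = 55.2% → the organic mix
Overall: the organic mix 131/347 = 37.8%, Blend 2 83/158 = 52.5% → Blend 2
The organic mix wins each soil group but Blend 2 wins overall — the comparison reverses. The organic mix's plots skew toward clay, which has a lower base rate.

No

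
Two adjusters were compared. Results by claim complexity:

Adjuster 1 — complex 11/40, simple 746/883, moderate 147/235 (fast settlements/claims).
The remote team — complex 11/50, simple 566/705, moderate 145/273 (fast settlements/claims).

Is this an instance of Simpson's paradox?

Complex: Adjuster 1 11/40 = 27.5%, the remote team 11/50 = 22.0% → Adjuster 1
Simple: Adjuster 1 746/883 = 84.5%, the remote team 566/705 = 80.3% → Adjuster 1
Moderate: Adjuster 1 147/235 = 62.6%, the remote team 145/273 = 53.1% → Adjuster 1
Overall: Adjuster 1 904/1158 = 78.1%, the remote team 722/1028 = 70.2% → Adjuster 1
Adjuster 1 wins overall and in every claim group — no reversal.

No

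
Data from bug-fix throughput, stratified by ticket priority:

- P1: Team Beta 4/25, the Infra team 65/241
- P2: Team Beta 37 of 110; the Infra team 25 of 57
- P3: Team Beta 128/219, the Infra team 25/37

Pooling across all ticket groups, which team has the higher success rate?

P1: Team Beta 4/25 = 16.0%, the Infra team 65/241 = 27.0% → the Infra team
P2: Team Beta 37/110 = 33.6%, the Infra team 25/57 = 43.9% → the Infra team
P3: Team Beta 128/219 = 58.4%, the Infra team 25/37 = 67.6% → the Infra team
Overall: Team Beta 169/354 = 47.7%, the Infra team 115/335 = 34.3% → Team Beta
(The Infra team wins every ticket group but Team Beta wins overall — the Infra team's tickets skew toward the low-rate P1 group.)

Team Beta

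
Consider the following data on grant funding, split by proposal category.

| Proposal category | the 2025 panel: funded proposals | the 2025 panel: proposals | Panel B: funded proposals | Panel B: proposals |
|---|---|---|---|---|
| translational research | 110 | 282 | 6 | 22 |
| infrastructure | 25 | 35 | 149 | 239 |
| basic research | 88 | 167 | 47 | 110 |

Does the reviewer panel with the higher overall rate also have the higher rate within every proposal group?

No

Translational research: the 2025 panel 110/282 = 39.0%, Panel B 6/22 = 27.3% → the 2025 panel
Infrastructure: the 2025 panel 25/35 = 71.4%, Panel B 149/239 = 62.3% → the 2025 panel
Basic research: the 2025 panel 88/167 = 52.7%, Panel B 47/110 = 42.7% → the 2025 panel
Overall: the 2025 panel 223/484 = 46.1%, Panel B 202/371 = 54.4% → Panel B
The 2025 panel wins each proposal group but Panel B wins overall — the comparison reverses. The 2025 panel's proposals skew toward translational research, which has a lower base rate.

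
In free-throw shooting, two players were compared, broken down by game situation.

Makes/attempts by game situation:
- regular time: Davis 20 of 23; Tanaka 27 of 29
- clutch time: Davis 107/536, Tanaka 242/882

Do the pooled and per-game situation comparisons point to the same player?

Yes

Regular time: Davis 20/23 = 87.0%, Tanaka 27/29 = 93.1% → Tanaka
Clutch time: Davis 107/536 = 20.0%, Tanaka 242/882 = 27.4% → Tanaka
Overall: Davis 127/559 = 22.7%, Tanaka 269/911 = 29.5% → Tanaka
Tanaka wins overall and in every game group — no reversal.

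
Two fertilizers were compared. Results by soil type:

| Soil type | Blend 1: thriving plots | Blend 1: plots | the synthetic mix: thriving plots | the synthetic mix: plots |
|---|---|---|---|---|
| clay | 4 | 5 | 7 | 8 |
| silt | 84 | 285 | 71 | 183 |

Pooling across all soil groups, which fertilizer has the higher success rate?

the synthetic mix

Clay: Blend 1 4/5 = 80.0%, the synthetic mix 7/8 = 87.5% → the synthetic mix
Silt: Blend 1 84/285 = 29.5%, the synthetic mix 71/183 = 38.8% → the synthetic mix
Overall: Blend 1 88/290 = 30.3%, the synthetic mix 78/191 = 40.8% → the synthetic mix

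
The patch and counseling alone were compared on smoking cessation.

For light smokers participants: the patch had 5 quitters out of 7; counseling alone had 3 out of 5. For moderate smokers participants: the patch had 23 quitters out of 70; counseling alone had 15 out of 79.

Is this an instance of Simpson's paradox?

Light smokers: the patch 5/7 = 71.4%, counseling alone 3/5 = 60.0% → the patch
Moderate smokers: the patch 23/70 = 32.9%, counseling alone 15/79 = 19.0% → the patch
Overall: the patch 28/77 = 36.4%, counseling alone 18/84 = 21.4% → the patch
The patch wins overall and in every dependence group — no reversal.

No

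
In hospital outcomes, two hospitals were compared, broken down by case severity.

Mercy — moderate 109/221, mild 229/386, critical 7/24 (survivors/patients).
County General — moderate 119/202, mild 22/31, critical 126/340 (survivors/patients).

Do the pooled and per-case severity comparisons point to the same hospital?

Moderate: Mercy 109/221 = 49.3%, County General 119/202 = 58.9% → County General
Mild: Mercy 229/386 = 59.3%, County General 22/31 = 71.0% → County General
Critical: Mercy 7/24 = 29.2%, County General 126/340 = 37.1% → County General
Overall: Mercy 345/631 = 54.7%, County General 267/573 = 46.6% → Mercy
County General wins each case group but Mercy wins overall — the comparison reverses. County General's patients skew toward critical, which has a lower base rate.

No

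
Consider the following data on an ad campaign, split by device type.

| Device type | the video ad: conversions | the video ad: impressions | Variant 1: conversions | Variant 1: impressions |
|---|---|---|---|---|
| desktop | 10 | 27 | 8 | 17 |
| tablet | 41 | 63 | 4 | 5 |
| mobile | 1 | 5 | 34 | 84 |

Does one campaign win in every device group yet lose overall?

Desktop: the video ad 10/27 = 37.0%, Variant 1 8/17 = 47.1% → Variant 1
Tablet: the video ad 41/63 = 65.1%, Variant 1 4/5 = 80.0% → Variant 1
Mobile: the video ad 1/5 = 20.0%, Variant 1 34/84 = 40.5% → Variant 1
Overall: the video ad 52/95 = 54.7%, Variant 1 46/106 = 43.4% → the video ad
Variant 1 wins each device group but the video ad wins overall — the comparison reverses. Variant 1's impressions skew toward mobile, which has a lower base rate.

Yes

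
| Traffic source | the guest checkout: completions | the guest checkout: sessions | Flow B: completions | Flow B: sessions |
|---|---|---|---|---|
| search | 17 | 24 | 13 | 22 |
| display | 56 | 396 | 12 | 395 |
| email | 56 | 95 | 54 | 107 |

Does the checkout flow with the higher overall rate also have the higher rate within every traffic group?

Search: the guest checkout 17/24 = 70.8%, Flow B 13/22 = 59.1% → the guest checkout
Display: the guest checkout 56/396 = 14.1%, Flow B 12/395 = 3.0% → the guest checkout
Email: the guest checkout 56/95 = 58.9%, Flow B 54/107 = 50.5% → the guest checkout
Overall: the guest checkout 129/515 = 25.0%, Flow B 79/524 = 15.1% → the guest checkout
The guest checkout wins overall and in every traffic group — no reversal.

Yes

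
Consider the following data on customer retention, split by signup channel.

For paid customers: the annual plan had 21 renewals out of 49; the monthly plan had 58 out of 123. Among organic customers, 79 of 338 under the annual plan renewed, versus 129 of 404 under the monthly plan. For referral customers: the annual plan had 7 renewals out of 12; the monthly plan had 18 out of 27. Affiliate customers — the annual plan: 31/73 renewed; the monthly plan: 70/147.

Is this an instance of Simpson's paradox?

Paid: the annual plan 21/49 = 42.9%, the monthly plan 58/123 = 47.2% → the monthly plan
Organic: the annual plan 79/338 = 23.4%, the monthly plan 129/404 = 31.9% → the monthly plan
Referral: the annual plan 7/12 = 58.3%, the monthly plan 18/27 = 66.7% → the monthly plan
Affiliate: the annual plan 31/73 = 42.5%, the monthly plan 70/147 = 47.6% → the monthly plan
Overall: the annual plan 138/472 = 29.2%, the monthly plan 275/701 = 39.2% → the monthly plan
The monthly plan wins overall and in every signup group — no reversal.

No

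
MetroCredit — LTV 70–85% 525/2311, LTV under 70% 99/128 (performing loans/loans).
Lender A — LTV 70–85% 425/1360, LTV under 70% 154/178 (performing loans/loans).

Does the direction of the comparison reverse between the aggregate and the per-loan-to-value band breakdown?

LTV 70–85%: MetroCredit 525/2311 = 22.7%, Lender A 425/1360 = 31.2% → Lender A
LTV under 70%: MetroCredit 99/128 = 77.3%, Lender A 154/178 = 86.5% → Lender A
Overall: MetroCredit 624/2439 = 25.6%, Lender A 579/1538 = 37.6% → Lender A
Lender A wins overall and in every loan-to-value group — no reversal.

No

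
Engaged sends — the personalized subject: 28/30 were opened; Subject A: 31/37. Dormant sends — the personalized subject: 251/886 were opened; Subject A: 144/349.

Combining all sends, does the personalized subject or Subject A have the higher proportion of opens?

Subject A

Engaged: the personalized subject 28/30 = 93.3%, Subject A 31/37 = 83.8% → the personalized subject
Dormant: the personalized subject 251/886 = 28.3%, Subject A 144/349 = 41.3% → Subject A
Overall: the personalized subject 279/916 = 30.5%, Subject A 175/386 = 45.3% → Subject A
(Neither sweeps every recipient group, but Subject A has the higher pooled rate.)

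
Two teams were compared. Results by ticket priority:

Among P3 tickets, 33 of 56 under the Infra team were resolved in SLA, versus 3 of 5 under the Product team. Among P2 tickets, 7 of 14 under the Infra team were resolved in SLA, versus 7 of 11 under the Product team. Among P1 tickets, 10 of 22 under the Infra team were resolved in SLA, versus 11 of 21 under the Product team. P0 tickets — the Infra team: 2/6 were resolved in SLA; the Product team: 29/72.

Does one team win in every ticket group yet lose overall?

Yes

P3: the Infra team 33/56 = 58.9%, the Product team 3/5 = 60.0% → the Product team
P2: the Infra team 7/14 = 50.0%, the Product team 7/11 = 63.6% → the Product team
P1: the Infra team 10/22 = 45.5%, the Product team 11/21 = 52.4% → the Product team
P0: the Infra team 2/6 = 33.3%, the Product team 29/72 = 40.3% → the Product team
Overall: the Infra team 52/98 = 53.1%, the Product team 50/109 = 45.9% → the Infra team
The Product team wins each ticket group but the Infra team wins overall — the comparison reverses. The Product team's tickets skew toward P0, which has a lower base rate.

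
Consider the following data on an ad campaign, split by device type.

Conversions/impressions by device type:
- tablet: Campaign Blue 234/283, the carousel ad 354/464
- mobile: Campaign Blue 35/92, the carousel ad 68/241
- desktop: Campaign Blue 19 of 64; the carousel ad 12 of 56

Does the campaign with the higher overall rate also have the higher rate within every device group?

Tablet: Campaign Blue 234/283 = 82.7%, the carousel ad 354/464 = 76.3% → Campaign Blue
Mobile: Campaign Blue 35/92 = 38.0%, the carousel ad 68/241 = 28.2% → Campaign Blue
Desktop: Campaign Blue 19/64 = 29.7%, the carousel ad 12/56 = 21.4% → Campaign Blue
Overall: Campaign Blue 288/439 = 65.6%, the carousel ad 434/761 = 57.0% → Campaign Blue
Campaign Blue wins overall and in every device group — no reversal.

Yes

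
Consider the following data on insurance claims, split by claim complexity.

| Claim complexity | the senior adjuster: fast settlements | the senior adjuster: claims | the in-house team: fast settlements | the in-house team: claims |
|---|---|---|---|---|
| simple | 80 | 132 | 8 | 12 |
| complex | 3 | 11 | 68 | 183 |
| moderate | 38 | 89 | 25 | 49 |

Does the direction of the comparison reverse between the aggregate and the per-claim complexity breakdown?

Simple: the senior adjuster 80/132 = 60.6%, the in-house team 8/12 = 66.7% → the in-house team
Complex: the senior adjuster 3/11 = 27.3%, the in-house team 68/183 = 37.2% → the in-house team
Moderate: the senior adjuster 38/89 = 42.7%, the in-house team 25/49 = 51.0% → the in-house team
Overall: the senior adjuster 121/232 = 52.2%, the in-house team 101/244 = 41.4% → the senior adjuster
The in-house team wins each claim group but the senior adjuster wins overall — the comparison reverses. The in-house team's claims skew toward complex, which has a lower base rate.

Yes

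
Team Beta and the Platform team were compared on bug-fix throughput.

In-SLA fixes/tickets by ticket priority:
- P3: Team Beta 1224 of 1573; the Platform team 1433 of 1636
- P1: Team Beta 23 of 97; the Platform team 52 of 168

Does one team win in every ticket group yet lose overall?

P3: Team Beta 1224/1573 = 77.8%, the Platform team 1433/1636 = 87.6% → the Platform team
P1: Team Beta 23/97 = 23.7%, the Platform team 52/168 = 31.0% → the Platform team
Overall: Team Beta 1247/1670 = 74.7%, the Platform team 1485/1804 = 82.3% → the Platform team
The Platform team wins overall and in every ticket group — no reversal.

No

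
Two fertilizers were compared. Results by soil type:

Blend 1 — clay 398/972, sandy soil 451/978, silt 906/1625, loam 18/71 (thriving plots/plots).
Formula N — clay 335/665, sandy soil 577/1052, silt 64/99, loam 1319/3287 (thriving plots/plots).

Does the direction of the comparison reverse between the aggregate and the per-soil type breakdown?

Yes

Clay: Blend 1 398/972 = 40.9%, Formula N 335/665 = 50.4% → Formula N
Sandy soil: Blend 1 451/978 = 46.1%, Formula N 577/1052 = 54.8% → Formula N
Silt: Blend 1 906/1625 = 55.8%, Formula N 64/99 = 64.6% → Formula N
Loam: Blend 1 18/71 = 25.4%, Formula N 1319/3287 = 40.1% → Formula N
Overall: Blend 1 1773/3646 = 48.6%, Formula N 2295/5103 = 45.0% → Blend 1
Formula N wins each soil group but Blend 1 wins overall — the comparison reverses. Formula N's plots skew toward loam, which has a lower base rate.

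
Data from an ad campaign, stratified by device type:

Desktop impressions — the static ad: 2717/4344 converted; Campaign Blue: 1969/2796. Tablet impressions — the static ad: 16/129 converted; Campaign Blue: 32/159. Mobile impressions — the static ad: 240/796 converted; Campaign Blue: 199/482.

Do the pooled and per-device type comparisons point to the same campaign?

Yes

Desktop: the static ad 2717/4344 = 62.5%, Campaign Blue 1969/2796 = 70.4% → Campaign Blue
Tablet: the static ad 16/129 = 12.4%, Campaign Blue 32/159 = 20.1% → Campaign Blue
Mobile: the static ad 240/796 = 30.2%, Campaign Blue 199/482 = 41.3% → Campaign Blue
Overall: the static ad 2973/5269 = 56.4%, Campaign Blue 2200/3437 = 64.0% → Campaign Blue
Campaign Blue wins overall and in every device group — no reversal.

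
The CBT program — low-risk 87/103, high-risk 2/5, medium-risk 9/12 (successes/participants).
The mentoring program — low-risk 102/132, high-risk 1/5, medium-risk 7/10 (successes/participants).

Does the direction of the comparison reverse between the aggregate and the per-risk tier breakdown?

Low-risk: the CBT program 87/103 = 84.5%, the mentoring program 102/132 = 77.3% → the CBT program
High-risk: the CBT program 2/5 = 40.0%, the mentoring program 1/5 = 20.0% → the CBT program
Medium-risk: the CBT program 9/12 = 75.0%, the mentoring program 7/10 = 70.0% → the CBT program
Overall: the CBT program 98/120 = 81.7%, the mentoring program 110/147 = 74.8% → the CBT program
The CBT program wins overall and in every risk group — no reversal.

No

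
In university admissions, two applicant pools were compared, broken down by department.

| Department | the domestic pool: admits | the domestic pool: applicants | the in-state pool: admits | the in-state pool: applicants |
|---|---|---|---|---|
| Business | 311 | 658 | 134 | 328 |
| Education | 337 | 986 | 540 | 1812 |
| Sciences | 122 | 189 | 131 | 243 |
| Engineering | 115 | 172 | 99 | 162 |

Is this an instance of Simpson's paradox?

No

Business: the domestic pool 311/658 = 47.3%, the in-state pool 134/328 = 40.9% → the domestic pool
Education: the domestic pool 337/986 = 34.2%, the in-state pool 540/1812 = 29.8% → the domestic pool
Sciences: the domestic pool 122/189 = 64.6%, the in-state pool 131/243 = 53.9% → the domestic pool
Engineering: the domestic pool 115/172 = 66.9%, the in-state pool 99/162 = 61.1% → the domestic pool
Overall: the domestic pool 885/2005 = 44.1%, the in-state pool 904/2545 = 35.5% → the domestic pool
The domestic pool wins overall and in every department group — no reversal.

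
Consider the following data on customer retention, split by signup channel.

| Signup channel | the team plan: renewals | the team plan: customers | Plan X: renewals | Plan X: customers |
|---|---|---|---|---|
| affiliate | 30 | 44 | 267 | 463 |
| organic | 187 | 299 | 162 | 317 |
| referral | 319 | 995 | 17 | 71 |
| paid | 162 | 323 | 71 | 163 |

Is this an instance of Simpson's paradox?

Affiliate: the team plan 30/44 = 68.2%, Plan X 267/463 = 57.7% → the team plan
Organic: the team plan 187/299 = 62.5%, Plan X 162/317 = 51.1% → the team plan
Referral: the team plan 319/995 = 32.1%, Plan X 17/71 = 23.9% → the team plan
Paid: the team plan 162/323 = 50.2%, Plan X 71/163 = 43.6% → the team plan
Overall: the team plan 698/1661 = 42.0%, Plan X 517/1014 = 51.0% → Plan X
The team plan wins each signup group but Plan X wins overall — the comparison reverses. The team plan's customers skew toward referral, which has a lower base rate.

Yes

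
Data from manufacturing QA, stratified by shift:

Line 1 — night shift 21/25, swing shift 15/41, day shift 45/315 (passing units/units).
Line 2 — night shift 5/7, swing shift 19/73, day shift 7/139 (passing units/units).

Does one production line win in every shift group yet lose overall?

No

Night shift: Line 1 21/25 = 84.0%, Line 2 5/7 = 71.4% → Line 1
Swing shift: Line 1 15/41 = 36.6%, Line 2 19/73 = 26.0% → Line 1
Day shift: Line 1 45/315 = 14.3%, Line 2 7/139 = 5.0% → Line 1
Overall: Line 1 81/381 = 21.3%, Line 2 31/219 = 14.2% → Line 1
Line 1 wins overall and in every shift group — no reversal.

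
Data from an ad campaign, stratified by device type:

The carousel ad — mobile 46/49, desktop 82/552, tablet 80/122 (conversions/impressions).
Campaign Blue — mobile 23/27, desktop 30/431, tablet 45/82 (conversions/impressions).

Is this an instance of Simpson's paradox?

No

Mobile: the carousel ad 46/49 = 93.9%, Campaign Blue 23/27 = 85.2% → the carousel ad
Desktop: the carousel ad 82/552 = 14.9%, Campaign Blue 30/431 = 7.0% → the carousel ad
Tablet: the carousel ad 80/122 = 65.6%, Campaign Blue 45/82 = 54.9% → the carousel ad
Overall: the carousel ad 208/723 = 28.8%, Campaign Blue 98/540 = 18.1% → the carousel ad
The carousel ad wins overall and in every device group — no reversal.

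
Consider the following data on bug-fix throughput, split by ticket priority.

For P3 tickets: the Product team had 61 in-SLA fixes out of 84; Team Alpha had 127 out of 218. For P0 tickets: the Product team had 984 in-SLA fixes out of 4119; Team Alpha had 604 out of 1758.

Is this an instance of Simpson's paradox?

No

P3: the Product team 61/84 = 72.6%, Team Alpha 127/218 = 58.3% → the Product team
P0: the Product team 984/4119 = 23.9%, Team Alpha 604/1758 = 34.4% → Team Alpha
Overall: the Product team 1045/4203 = 24.9%, Team Alpha 731/1976 = 37.0% → Team Alpha
Neither sweeps: the Product team wins 1 of 2 groups, Team Alpha wins 1. Team Alpha wins overall but not every group — no Simpson reversal.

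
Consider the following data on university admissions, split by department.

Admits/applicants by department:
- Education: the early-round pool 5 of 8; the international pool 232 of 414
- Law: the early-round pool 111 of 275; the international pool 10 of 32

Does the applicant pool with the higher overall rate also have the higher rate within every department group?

Education: the early-round pool 5/8 = 62.5%, the international pool 232/414 = 56.0% → the early-round pool
Law: the early-round pool 111/275 = 40.4%, the international pool 10/32 = 31.2% → the early-round pool
Overall: the early-round pool 116/283 = 41.0%, the international pool 242/446 = 54.3% → the international pool
The early-round pool wins each department group but the international pool wins overall — the comparison reverses. The early-round pool's applicants skew toward Law, which has a lower base rate.

No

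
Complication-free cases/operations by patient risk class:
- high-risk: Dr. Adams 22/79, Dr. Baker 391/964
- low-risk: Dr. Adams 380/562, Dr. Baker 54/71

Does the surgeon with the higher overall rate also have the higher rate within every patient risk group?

No

High-risk: Dr. Adams 22/79 = 27.8%, Dr. Baker 391/964 = 40.6% → Dr. Baker
Low-risk: Dr. Adams 380/562 = 67.6%, Dr. Baker 54/71 = 76.1% → Dr. Baker
Overall: Dr. Adams 402/641 = 62.7%, Dr. Baker 445/1035 = 43.0% → Dr. Adams
Dr. Baker wins each patient risk group but Dr. Adams wins overall — the comparison reverses. Dr. Baker's operations skew toward high-risk, which has a lower base rate.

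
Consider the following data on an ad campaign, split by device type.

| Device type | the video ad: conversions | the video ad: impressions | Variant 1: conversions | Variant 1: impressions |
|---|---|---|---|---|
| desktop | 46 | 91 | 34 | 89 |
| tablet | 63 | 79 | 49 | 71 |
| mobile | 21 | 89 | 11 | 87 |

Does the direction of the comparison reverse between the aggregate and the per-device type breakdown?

No

Desktop: the video ad 46/91 = 50.5%, Variant 1 34/89 = 38.2% → the video ad
Tablet: the video ad 63/79 = 79.7%, Variant 1 49/71 = 69.0% → the video ad
Mobile: the video ad 21/89 = 23.6%, Variant 1 11/87 = 12.6% → the video ad
Overall: the video ad 130/259 = 50.2%, Variant 1 94/247 = 38.1% → the video ad
The video ad wins overall and in every device group — no reversal.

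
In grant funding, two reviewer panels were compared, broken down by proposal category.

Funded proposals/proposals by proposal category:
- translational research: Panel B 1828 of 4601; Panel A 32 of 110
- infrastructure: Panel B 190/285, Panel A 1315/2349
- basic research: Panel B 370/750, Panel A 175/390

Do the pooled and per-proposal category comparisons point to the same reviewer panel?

No

Translational research: Panel B 1828/4601 = 39.7%, Panel A 32/110 = 29.1% → Panel B
Infrastructure: Panel B 190/285 = 66.7%, Panel A 1315/2349 = 56.0% → Panel B
Basic research: Panel B 370/750 = 49.3%, Panel A 175/390 = 44.9% → Panel B
Overall: Panel B 2388/5636 = 42.4%, Panel A 1522/2849 = 53.4% → Panel A
Panel B wins each proposal group but Panel A wins overall — the comparison reverses. Panel B's proposals skew toward translational research, which has a lower base rate.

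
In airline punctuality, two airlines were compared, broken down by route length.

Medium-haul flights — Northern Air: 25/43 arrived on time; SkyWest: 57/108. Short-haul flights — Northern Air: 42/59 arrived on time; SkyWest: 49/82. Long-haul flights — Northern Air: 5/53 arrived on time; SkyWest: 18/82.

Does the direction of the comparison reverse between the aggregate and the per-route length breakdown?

Medium-haul: Northern Air 25/43 = 58.1%, SkyWest 57/108 = 52.8% → Northern Air
Short-haul: Northern Air 42/59 = 71.2%, SkyWest 49/82 = 59.8% → Northern Air
Long-haul: Northern Air 5/53 = 9.4%, SkyWest 18/82 = 22.0% → SkyWest
Overall: Northern Air 72/155 = 46.5%, SkyWest 124/272 = 45.6% → Northern Air
Neither sweeps: Northern Air wins 2 of 3 groups, SkyWest wins 1. Northern Air wins overall but not every group — no Simpson reversal.

No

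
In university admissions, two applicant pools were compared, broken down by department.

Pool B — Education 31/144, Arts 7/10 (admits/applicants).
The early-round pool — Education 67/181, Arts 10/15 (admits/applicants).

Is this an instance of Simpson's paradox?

Education: Pool B 31/144 = 21.5%, the early-round pool 67/181 = 37.0% → the early-round pool
Arts: Pool B 7/10 = 70.0%, the early-round pool 10/15 = 66.7% → Pool B
Overall: Pool B 38/154 = 24.7%, the early-round pool 77/196 = 39.3% → the early-round pool
Neither sweeps: Pool B wins 1 of 2 groups, the early-round pool wins 1. The early-round pool wins overall but not every group — no Simpson reversal.

No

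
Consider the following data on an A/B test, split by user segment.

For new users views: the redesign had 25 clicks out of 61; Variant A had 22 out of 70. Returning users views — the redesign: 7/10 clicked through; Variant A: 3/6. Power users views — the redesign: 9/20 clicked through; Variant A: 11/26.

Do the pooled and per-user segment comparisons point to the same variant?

Yes

New users: the redesign 25/61 = 41.0%, Variant A 22/70 = 31.4% → the redesign
Returning users: the redesign 7/10 = 70.0%, Variant A 3/6 = 50.0% → the redesign
Power users: the redesign 9/20 = 45.0%, Variant A 11/26 = 42.3% → the redesign
Overall: the redesign 41/91 = 45.1%, Variant A 36/102 = 35.3% → the redesign
The redesign wins overall and in every user group — no reversal.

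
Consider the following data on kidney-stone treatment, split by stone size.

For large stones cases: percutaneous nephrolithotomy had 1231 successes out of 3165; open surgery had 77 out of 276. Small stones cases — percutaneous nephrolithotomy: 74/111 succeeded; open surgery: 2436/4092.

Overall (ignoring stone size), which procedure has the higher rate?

open surgery

Large stones: percutaneous nephrolithotomy 1231/3165 = 38.9%, open surgery 77/276 = 27.9% → percutaneous nephrolithotomy
Small stones: percutaneous nephrolithotomy 74/111 = 66.7%, open surgery 2436/4092 = 59.5% → percutaneous nephrolithotomy
Overall: percutaneous nephrolithotomy 1305/3276 = 39.8%, open surgery 2513/4368 = 57.5% → open surgery
(Percutaneous nephrolithotomy wins every stone group but open surgery wins overall — percutaneous nephrolithotomy's cases skew toward the low-rate large stones group.)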